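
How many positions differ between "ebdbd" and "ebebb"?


Comparing "ebdbd" and "ebebb" position by position:
  Position 0: 'e' vs 'e' => same
  Position 1: 'b' vs 'b' => same
  Position 2: 'd' vs 'e' => DIFFER
  Position 3: 'b' vs 'b' => same
  Position 4: 'd' vs 'b' => DIFFER
Positions that differ: 2

2


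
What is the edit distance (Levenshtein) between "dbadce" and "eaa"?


Computing edit distance: "dbadce" -> "eaa"
DP table:
           e    a    a
      0    1    2    3
  d   1    1    2    3
  b   2    2    2    3
  a   3    3    2    2
  d   4    4    3    3
  c   5    5    4    4
  e   6    5    5    5
Edit distance = dp[6][3] = 5

5


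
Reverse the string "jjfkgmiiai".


Input: jjfkgmiiai
Reading characters right to left:
  Position 9: 'i'
  Position 8: 'a'
  Position 7: 'i'
  Position 6: 'i'
  Position 5: 'm'
  Position 4: 'g'
  Position 3: 'k'
  Position 2: 'f'
  Position 1: 'j'
  Position 0: 'j'
Reversed: iaiimgkfjj

iaiimgkfjj


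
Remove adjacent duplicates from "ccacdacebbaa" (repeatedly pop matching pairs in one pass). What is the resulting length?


Input: ccacdacebbaa
Stack-based adjacent duplicate removal:
  Read 'c': push. Stack: c
  Read 'c': matches stack top 'c' => pop. Stack: (empty)
  Read 'a': push. Stack: a
  Read 'c': push. Stack: ac
  Read 'd': push. Stack: acd
  Read 'a': push. Stack: acda
  Read 'c': push. Stack: acdac
  Read 'e': push. Stack: acdace
  Read 'b': push. Stack: acdaceb
  Read 'b': matches stack top 'b' => pop. Stack: acdace
  Read 'a': push. Stack: acdacea
  Read 'a': matches stack top 'a' => pop. Stack: acdace
Final stack: "acdace" (length 6)

6


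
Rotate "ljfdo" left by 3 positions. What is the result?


Input: "ljfdo", rotate left by 3
First 3 characters: "ljf"
Remaining characters: "do"
Concatenate remaining + first: "do" + "ljf" = "doljf"

doljf


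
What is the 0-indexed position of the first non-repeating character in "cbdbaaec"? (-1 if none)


Input: cbdbaaec
Character frequencies:
  'a': 2
  'b': 2
  'c': 2
  'd': 1
  'e': 1
Scanning left to right for freq == 1:
  Position 0 ('c'): freq=2, skip
  Position 1 ('b'): freq=2, skip
  Position 2 ('d'): unique! => answer = 2

2


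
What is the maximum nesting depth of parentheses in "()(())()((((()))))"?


Input: "()(())()((((()))))"
Tracking depth:
  Position 0 '(': depth becomes 1
  Position 1 ')': depth becomes 0
  Position 2 '(': depth becomes 1
  Position 3 '(': depth becomes 2
  Position 4 ')': depth becomes 1
  Position 5 ')': depth becomes 0
  Position 6 '(': depth becomes 1
  Position 7 ')': depth becomes 0
  Position 8 '(': depth becomes 1
  Position 9 '(': depth becomes 2
  Position 10 '(': depth becomes 3
  Position 11 '(': depth becomes 4
  Position 12 '(': depth becomes 5
  Position 13 ')': depth becomes 4
  Position 14 ')': depth becomes 3
  Position 15 ')': depth becomes 2
  Position 16 ')': depth becomes 1
  Position 17 ')': depth becomes 0
Maximum depth reached: 5

5


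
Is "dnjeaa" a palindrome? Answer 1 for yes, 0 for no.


Input: dnjeaa
Reversed: aaejnd
  Compare pos 0 ('d') with pos 5 ('a'): MISMATCH
  Compare pos 1 ('n') with pos 4 ('a'): MISMATCH
  Compare pos 2 ('j') with pos 3 ('e'): MISMATCH
Result: not a palindrome

0


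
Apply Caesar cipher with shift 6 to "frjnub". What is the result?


Caesar cipher: shift "frjnub" by 6
  'f' (pos 5) + 6 = pos 11 = 'l'
  'r' (pos 17) + 6 = pos 23 = 'x'
  'j' (pos 9) + 6 = pos 15 = 'p'
  'n' (pos 13) + 6 = pos 19 = 't'
  'u' (pos 20) + 6 = pos 0 = 'a'
  'b' (pos 1) + 6 = pos 7 = 'h'
Result: lxptah

lxptah


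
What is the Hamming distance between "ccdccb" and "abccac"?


Comparing "ccdccb" and "abccac" position by position:
  Position 0: 'c' vs 'a' => differ
  Position 1: 'c' vs 'b' => differ
  Position 2: 'd' vs 'c' => differ
  Position 3: 'c' vs 'c' => same
  Position 4: 'c' vs 'a' => differ
  Position 5: 'b' vs 'c' => differ
Total differences (Hamming distance): 5

5


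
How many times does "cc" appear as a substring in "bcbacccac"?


Searching for "cc" in "bcbacccac"
Scanning each position:
  Position 0: "bc" => no
  Position 1: "cb" => no
  Position 2: "ba" => no
  Position 3: "ac" => no
  Position 4: "cc" => MATCH
  Position 5: "cc" => MATCH
  Position 6: "ca" => no
  Position 7: "ac" => no
Total occurrences: 2

2


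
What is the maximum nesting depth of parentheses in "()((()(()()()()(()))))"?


Input: "()((()(()()()()(()))))"
Tracking depth:
  Position 0 '(': depth becomes 1
  Position 1 ')': depth becomes 0
  Position 2 '(': depth becomes 1
  Position 3 '(': depth becomes 2
  Position 4 '(': depth becomes 3
  Position 5 ')': depth becomes 2
  Position 6 '(': depth becomes 3
  Position 7 '(': depth becomes 4
  Position 8 ')': depth becomes 3
  Position 9 '(': depth becomes 4
  Position 10 ')': depth becomes 3
  Position 11 '(': depth becomes 4
  Position 12 ')': depth becomes 3
  Position 13 '(': depth becomes 4
  Position 14 ')': depth becomes 3
  Position 15 '(': depth becomes 4
  Position 16 '(': depth becomes 5
  Position 17 ')': depth becomes 4
  Position 18 ')': depth becomes 3
  Position 19 ')': depth becomes 2
  Position 20 ')': depth becomes 1
  Position 21 ')': depth becomes 0
Maximum depth reached: 5

5


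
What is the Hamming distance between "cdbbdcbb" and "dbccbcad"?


Comparing "cdbbdcbb" and "dbccbcad" position by position:
  Position 0: 'c' vs 'd' => differ
  Position 1: 'd' vs 'b' => differ
  Position 2: 'b' vs 'c' => differ
  Position 3: 'b' vs 'c' => differ
  Position 4: 'd' vs 'b' => differ
  Position 5: 'c' vs 'c' => same
  Position 6: 'b' vs 'a' => differ
  Position 7: 'b' vs 'd' => differ
Total differences (Hamming distance): 7

7


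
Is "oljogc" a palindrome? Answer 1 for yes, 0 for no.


Input: oljogc
Reversed: cgojlo
  Compare pos 0 ('o') with pos 5 ('c'): MISMATCH
  Compare pos 1 ('l') with pos 4 ('g'): MISMATCH
  Compare pos 2 ('j') with pos 3 ('o'): MISMATCH
Result: not a palindrome

0


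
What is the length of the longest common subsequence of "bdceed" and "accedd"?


LCS of "bdceed" and "accedd"
DP table:
           a    c    c    e    d    d
      0    0    0    0    0    0    0
  b   0    0    0    0    0    0    0
  d   0    0    0    0    0    1    1
  c   0    0    1    1    1    1    1
  e   0    0    1    1    2    2    2
  e   0    0    1    1    2    2    2
  d   0    0    1    1    2    3    3
LCS length = dp[6][6] = 3

3


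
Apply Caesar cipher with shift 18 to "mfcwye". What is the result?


Caesar cipher: shift "mfcwye" by 18
  'm' (pos 12) + 18 = pos 4 = 'e'
  'f' (pos 5) + 18 = pos 23 = 'x'
  'c' (pos 2) + 18 = pos 20 = 'u'
  'w' (pos 22) + 18 = pos 14 = 'o'
  'y' (pos 24) + 18 = pos 16 = 'q'
  'e' (pos 4) + 18 = pos 22 = 'w'
Result: exuoqw

exuoqw


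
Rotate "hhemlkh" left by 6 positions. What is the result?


Input: "hhemlkh", rotate left by 6
First 6 characters: "hhemlk"
Remaining characters: "h"
Concatenate remaining + first: "h" + "hhemlk" = "hhhemlk"

hhhemlk


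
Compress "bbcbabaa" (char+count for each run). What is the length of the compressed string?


Input: bbcbabaa
Runs:
  'b' x 2 => "b2"
  'c' x 1 => "c1"
  'b' x 1 => "b1"
  'a' x 1 => "a1"
  'b' x 1 => "b1"
  'a' x 2 => "a2"
Compressed: "b2c1b1a1b1a2"
Compressed length: 12

12


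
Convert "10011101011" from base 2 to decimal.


Input: "10011101011" in base 2
Positional expansion:
  Digit '1' (value 1) x 2^10 = 1024
  Digit '0' (value 0) x 2^9 = 0
  Digit '0' (value 0) x 2^8 = 0
  Digit '1' (value 1) x 2^7 = 128
  Digit '1' (value 1) x 2^6 = 64
  Digit '1' (value 1) x 2^5 = 32
  Digit '0' (value 0) x 2^4 = 0
  Digit '1' (value 1) x 2^3 = 8
  Digit '0' (value 0) x 2^2 = 0
  Digit '1' (value 1) x 2^1 = 2
  Digit '1' (value 1) x 2^0 = 1
Sum = 1259

1259


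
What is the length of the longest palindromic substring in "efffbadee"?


Input: "efffbadee"
Checking substrings for palindromes:
  [1:4] "fff" (len 3) => palindrome
  [1:3] "ff" (len 2) => palindrome
  [2:4] "ff" (len 2) => palindrome
  [7:9] "ee" (len 2) => palindrome
Longest palindromic substring: "fff" with length 3

3


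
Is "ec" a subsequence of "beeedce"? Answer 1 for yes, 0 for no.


Check if "ec" is a subsequence of "beeedce"
Greedy scan:
  Position 0 ('b'): no match needed
  Position 1 ('e'): matches sub[0] = 'e'
  Position 2 ('e'): no match needed
  Position 3 ('e'): no match needed
  Position 4 ('d'): no match needed
  Position 5 ('c'): matches sub[1] = 'c'
  Position 6 ('e'): no match needed
All 2 characters matched => is a subsequence

1


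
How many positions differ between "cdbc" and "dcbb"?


Comparing "cdbc" and "dcbb" position by position:
  Position 0: 'c' vs 'd' => DIFFER
  Position 1: 'd' vs 'c' => DIFFER
  Position 2: 'b' vs 'b' => same
  Position 3: 'c' vs 'b' => DIFFER
Positions that differ: 3

3


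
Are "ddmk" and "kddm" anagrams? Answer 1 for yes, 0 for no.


Strings: "ddmk", "kddm"
Sorted first:  ddkm
Sorted second: ddkm
Sorted forms match => anagrams

1


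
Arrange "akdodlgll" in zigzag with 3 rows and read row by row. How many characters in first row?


Zigzag "akdodlgll" into 3 rows:
Placing characters:
  'a' => row 0
  'k' => row 1
  'd' => row 2
  'o' => row 1
  'd' => row 0
  'l' => row 1
  'g' => row 2
  'l' => row 1
  'l' => row 0
Rows:
  Row 0: "adl"
  Row 1: "koll"
  Row 2: "dg"
First row length: 3

3


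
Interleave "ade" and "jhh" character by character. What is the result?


Interleaving "ade" and "jhh":
  Position 0: 'a' from first, 'j' from second => "aj"
  Position 1: 'd' from first, 'h' from second => "dh"
  Position 2: 'e' from first, 'h' from second => "eh"
Result: ajdheh

ajdheh


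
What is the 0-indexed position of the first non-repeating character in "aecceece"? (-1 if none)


Input: aecceece
Character frequencies:
  'a': 1
  'c': 3
  'e': 4
Scanning left to right for freq == 1:
  Position 0 ('a'): unique! => answer = 0

0


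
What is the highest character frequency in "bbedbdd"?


Input: bbedbdd
Character counts:
  'b': 3
  'd': 3
  'e': 1
Maximum frequency: 3

3


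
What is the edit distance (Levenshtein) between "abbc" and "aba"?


Computing edit distance: "abbc" -> "aba"
DP table:
           a    b    a
      0    1    2    3
  a   1    0    1    2
  b   2    1    0    1
  b   3    2    1    1
  c   4    3    2    2
Edit distance = dp[4][3] = 2

2


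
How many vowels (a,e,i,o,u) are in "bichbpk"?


Input: bichbpk
Checking each character:
  'b' at position 0: consonant
  'i' at position 1: vowel (running total: 1)
  'c' at position 2: consonant
  'h' at position 3: consonant
  'b' at position 4: consonant
  'p' at position 5: consonant
  'k' at position 6: consonant
Total vowels: 1

1


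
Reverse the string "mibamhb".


Input: mibamhb
Reading characters right to left:
  Position 6: 'b'
  Position 5: 'h'
  Position 4: 'm'
  Position 3: 'a'
  Position 2: 'b'
  Position 1: 'i'
  Position 0: 'm'
Reversed: bhmabim

bhmabim


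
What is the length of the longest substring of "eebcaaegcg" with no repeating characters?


Input: "eebcaaegcg"
Sliding window (track last position of each char):
  Position 0 ('e'): window [0,0] length 1 -- new best
  Position 1 ('e'): repeat (last at 0), move window start to 1
  Position 1 ('e'): window [1,1] length 1
  Position 2 ('b'): window [1,2] length 2 -- new best
  Position 3 ('c'): window [1,3] length 3 -- new best
  Position 4 ('a'): window [1,4] length 4 -- new best
  Position 5 ('a'): repeat (last at 4), move window start to 5
  Position 5 ('a'): window [5,5] length 1
  Position 6 ('e'): window [5,6] length 2
  Position 7 ('g'): window [5,7] length 3
  Position 8 ('c'): window [5,8] length 4
  Position 9 ('g'): repeat (last at 7), move window start to 8
  Position 9 ('g'): window [8,9] length 2
Longest substring with no repeats: "ebca" with length 4

4


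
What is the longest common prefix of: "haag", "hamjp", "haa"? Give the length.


Words: haag, hamjp, haa
  Position 0: all 'h' => match
  Position 1: all 'a' => match
  Position 2: ('a', 'm', 'a') => mismatch, stop
LCP = "ha" (length 2)

2


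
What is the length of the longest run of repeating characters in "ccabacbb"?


Input: "ccabacbb"
Scanning for longest run:
  Position 1 ('c'): continues run of 'c', length=2
  Position 2 ('a'): new char, reset run to 1
  Position 3 ('b'): new char, reset run to 1
  Position 4 ('a'): new char, reset run to 1
  Position 5 ('c'): new char, reset run to 1
  Position 6 ('b'): new char, reset run to 1
  Position 7 ('b'): continues run of 'b', length=2
Longest run: 'c' with length 2

2


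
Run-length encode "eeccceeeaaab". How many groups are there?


Input: eeccceeeaaab
Scanning for consecutive runs:
  Group 1: 'e' x 2 (positions 0-1)
  Group 2: 'c' x 3 (positions 2-4)
  Group 3: 'e' x 3 (positions 5-7)
  Group 4: 'a' x 3 (positions 8-10)
  Group 5: 'b' x 1 (positions 11-11)
Total groups: 5

5


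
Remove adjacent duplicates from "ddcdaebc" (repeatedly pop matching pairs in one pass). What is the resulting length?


Input: ddcdaebc
Stack-based adjacent duplicate removal:
  Read 'd': push. Stack: d
  Read 'd': matches stack top 'd' => pop. Stack: (empty)
  Read 'c': push. Stack: c
  Read 'd': push. Stack: cd
  Read 'a': push. Stack: cda
  Read 'e': push. Stack: cdae
  Read 'b': push. Stack: cdaeb
  Read 'c': push. Stack: cdaebc
Final stack: "cdaebc" (length 6)

6


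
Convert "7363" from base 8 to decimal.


Input: "7363" in base 8
Positional expansion:
  Digit '7' (value 7) x 8^3 = 3584
  Digit '3' (value 3) x 8^2 = 192
  Digit '6' (value 6) x 8^1 = 48
  Digit '3' (value 3) x 8^0 = 3
Sum = 3827

3827


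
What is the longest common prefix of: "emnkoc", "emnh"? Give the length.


Words: emnkoc, emnh
  Position 0: all 'e' => match
  Position 1: all 'm' => match
  Position 2: all 'n' => match
  Position 3: ('k', 'h') => mismatch, stop
LCP = "emn" (length 3)

3


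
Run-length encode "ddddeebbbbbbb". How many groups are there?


Input: ddddeebbbbbbb
Scanning for consecutive runs:
  Group 1: 'd' x 4 (positions 0-3)
  Group 2: 'e' x 2 (positions 4-5)
  Group 3: 'b' x 7 (positions 6-12)
Total groups: 3

3


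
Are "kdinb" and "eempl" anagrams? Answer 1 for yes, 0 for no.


Strings: "kdinb", "eempl"
Sorted first:  bdikn
Sorted second: eelmp
Differ at position 0: 'b' vs 'e' => not anagrams

0


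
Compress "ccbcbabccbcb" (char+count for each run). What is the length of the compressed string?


Input: ccbcbabccbcb
Runs:
  'c' x 2 => "c2"
  'b' x 1 => "b1"
  'c' x 1 => "c1"
  'b' x 1 => "b1"
  'a' x 1 => "a1"
  'b' x 1 => "b1"
  'c' x 2 => "c2"
  'b' x 1 => "b1"
  'c' x 1 => "c1"
  'b' x 1 => "b1"
Compressed: "c2b1c1b1a1b1c2b1c1b1"
Compressed length: 20

20


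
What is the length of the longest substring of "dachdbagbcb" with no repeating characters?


Input: "dachdbagbcb"
Sliding window (track last position of each char):
  Position 0 ('d'): window [0,0] length 1 -- new best
  Position 1 ('a'): window [0,1] length 2 -- new best
  Position 2 ('c'): window [0,2] length 3 -- new best
  Position 3 ('h'): window [0,3] length 4 -- new best
  Position 4 ('d'): repeat (last at 0), move window start to 1
  Position 4 ('d'): window [1,4] length 4
  Position 5 ('b'): window [1,5] length 5 -- new best
  Position 6 ('a'): repeat (last at 1), move window start to 2
  Position 6 ('a'): window [2,6] length 5
  Position 7 ('g'): window [2,7] length 6 -- new best
  Position 8 ('b'): repeat (last at 5), move window start to 6
  Position 8 ('b'): window [6,8] length 3
  Position 9 ('c'): window [6,9] length 4
  Position 10 ('b'): repeat (last at 8), move window start to 9
  Position 10 ('b'): window [9,10] length 2
Longest substring with no repeats: "chdbag" with length 6

6


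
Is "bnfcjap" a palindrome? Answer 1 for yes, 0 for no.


Input: bnfcjap
Reversed: pajcfnb
  Compare pos 0 ('b') with pos 6 ('p'): MISMATCH
  Compare pos 1 ('n') with pos 5 ('a'): MISMATCH
  Compare pos 2 ('f') with pos 4 ('j'): MISMATCH
Result: not a palindrome

0


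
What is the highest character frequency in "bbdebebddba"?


Input: bbdebebddba
Character counts:
  'a': 1
  'b': 5
  'd': 3
  'e': 2
Maximum frequency: 5

5


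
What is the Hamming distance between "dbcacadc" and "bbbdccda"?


Comparing "dbcacadc" and "bbbdccda" position by position:
  Position 0: 'd' vs 'b' => differ
  Position 1: 'b' vs 'b' => same
  Position 2: 'c' vs 'b' => differ
  Position 3: 'a' vs 'd' => differ
  Position 4: 'c' vs 'c' => same
  Position 5: 'a' vs 'c' => differ
  Position 6: 'd' vs 'd' => same
  Position 7: 'c' vs 'a' => differ
Total differences (Hamming distance): 5

5


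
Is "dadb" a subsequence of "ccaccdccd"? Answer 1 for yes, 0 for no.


Check if "dadb" is a subsequence of "ccaccdccd"
Greedy scan:
  Position 0 ('c'): no match needed
  Position 1 ('c'): no match needed
  Position 2 ('a'): no match needed
  Position 3 ('c'): no match needed
  Position 4 ('c'): no match needed
  Position 5 ('d'): matches sub[0] = 'd'
  Position 6 ('c'): no match needed
  Position 7 ('c'): no match needed
  Position 8 ('d'): no match needed
Only matched 1/4 characters => not a subsequence

0


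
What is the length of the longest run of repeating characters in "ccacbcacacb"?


Input: "ccacbcacacb"
Scanning for longest run:
  Position 1 ('c'): continues run of 'c', length=2
  Position 2 ('a'): new char, reset run to 1
  Position 3 ('c'): new char, reset run to 1
  Position 4 ('b'): new char, reset run to 1
  Position 5 ('c'): new char, reset run to 1
  Position 6 ('a'): new char, reset run to 1
  Position 7 ('c'): new char, reset run to 1
  Position 8 ('a'): new char, reset run to 1
  Position 9 ('c'): new char, reset run to 1
  Position 10 ('b'): new char, reset run to 1
Longest run: 'c' with length 2

2


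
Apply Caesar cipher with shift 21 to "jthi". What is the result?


Caesar cipher: shift "jthi" by 21
  'j' (pos 9) + 21 = pos 4 = 'e'
  't' (pos 19) + 21 = pos 14 = 'o'
  'h' (pos 7) + 21 = pos 2 = 'c'
  'i' (pos 8) + 21 = pos 3 = 'd'
Result: eocd

eocd


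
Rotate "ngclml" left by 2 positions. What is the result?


Input: "ngclml", rotate left by 2
First 2 characters: "ng"
Remaining characters: "clml"
Concatenate remaining + first: "clml" + "ng" = "clmlng"

clmlng


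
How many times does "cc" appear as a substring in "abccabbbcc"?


Searching for "cc" in "abccabbbcc"
Scanning each position:
  Position 0: "ab" => no
  Position 1: "bc" => no
  Position 2: "cc" => MATCH
  Position 3: "ca" => no
  Position 4: "ab" => no
  Position 5: "bb" => no
  Position 6: "bb" => no
  Position 7: "bc" => no
  Position 8: "cc" => MATCH
Total occurrences: 2

2


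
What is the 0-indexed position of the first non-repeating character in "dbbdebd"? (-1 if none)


Input: dbbdebd
Character frequencies:
  'b': 3
  'd': 3
  'e': 1
Scanning left to right for freq == 1:
  Position 0 ('d'): freq=3, skip
  Position 1 ('b'): freq=3, skip
  Position 2 ('b'): freq=3, skip
  Position 3 ('d'): freq=3, skip
  Position 4 ('e'): unique! => answer = 4

4


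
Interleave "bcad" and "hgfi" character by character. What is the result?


Interleaving "bcad" and "hgfi":
  Position 0: 'b' from first, 'h' from second => "bh"
  Position 1: 'c' from first, 'g' from second => "cg"
  Position 2: 'a' from first, 'f' from second => "af"
  Position 3: 'd' from first, 'i' from second => "di"
Result: bhcgafdi

bhcgafdi


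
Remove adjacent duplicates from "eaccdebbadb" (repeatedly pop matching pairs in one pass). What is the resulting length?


Input: eaccdebbadb
Stack-based adjacent duplicate removal:
  Read 'e': push. Stack: e
  Read 'a': push. Stack: ea
  Read 'c': push. Stack: eac
  Read 'c': matches stack top 'c' => pop. Stack: ea
  Read 'd': push. Stack: ead
  Read 'e': push. Stack: eade
  Read 'b': push. Stack: eadeb
  Read 'b': matches stack top 'b' => pop. Stack: eade
  Read 'a': push. Stack: eadea
  Read 'd': push. Stack: eadead
  Read 'b': push. Stack: eadeadb
Final stack: "eadeadb" (length 7)

7


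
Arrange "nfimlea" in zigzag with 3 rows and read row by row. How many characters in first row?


Zigzag "nfimlea" into 3 rows:
Placing characters:
  'n' => row 0
  'f' => row 1
  'i' => row 2
  'm' => row 1
  'l' => row 0
  'e' => row 1
  'a' => row 2
Rows:
  Row 0: "nl"
  Row 1: "fme"
  Row 2: "ia"
First row length: 2

2


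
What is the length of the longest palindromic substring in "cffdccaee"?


Input: "cffdccaee"
Checking substrings for palindromes:
  [1:3] "ff" (len 2) => palindrome
  [4:6] "cc" (len 2) => palindrome
  [7:9] "ee" (len 2) => palindrome
Longest palindromic substring: "ff" with length 2

2


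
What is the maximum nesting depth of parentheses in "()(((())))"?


Input: "()(((())))"
Tracking depth:
  Position 0 '(': depth becomes 1
  Position 1 ')': depth becomes 0
  Position 2 '(': depth becomes 1
  Position 3 '(': depth becomes 2
  Position 4 '(': depth becomes 3
  Position 5 '(': depth becomes 4
  Position 6 ')': depth becomes 3
  Position 7 ')': depth becomes 2
  Position 8 ')': depth becomes 1
  Position 9 ')': depth becomes 0
Maximum depth reached: 4

4


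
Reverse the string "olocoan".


Input: olocoan
Reading characters right to left:
  Position 6: 'n'
  Position 5: 'a'
  Position 4: 'o'
  Position 3: 'c'
  Position 2: 'o'
  Position 1: 'l'
  Position 0: 'o'
Reversed: naocolo

naocolo


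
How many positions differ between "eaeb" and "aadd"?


Comparing "eaeb" and "aadd" position by position:
  Position 0: 'e' vs 'a' => DIFFER
  Position 1: 'a' vs 'a' => same
  Position 2: 'e' vs 'd' => DIFFER
  Position 3: 'b' vs 'd' => DIFFER
Positions that differ: 3

3


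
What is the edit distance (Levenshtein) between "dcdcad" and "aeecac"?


Computing edit distance: "dcdcad" -> "aeecac"
DP table:
           a    e    e    c    a    c
      0    1    2    3    4    5    6
  d   1    1    2    3    4    5    6
  c   2    2    2    3    3    4    5
  d   3    3    3    3    4    4    5
  c   4    4    4    4    3    4    4
  a   5    4    5    5    4    3    4
  d   6    5    5    6    5    4    4
Edit distance = dp[6][6] = 4

4


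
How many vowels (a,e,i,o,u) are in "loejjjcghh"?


Input: loejjjcghh
Checking each character:
  'l' at position 0: consonant
  'o' at position 1: vowel (running total: 1)
  'e' at position 2: vowel (running total: 2)
  'j' at position 3: consonant
  'j' at position 4: consonant
  'j' at position 5: consonant
  'c' at position 6: consonant
  'g' at position 7: consonant
  'h' at position 8: consonant
  'h' at position 9: consonant
Total vowels: 2

2


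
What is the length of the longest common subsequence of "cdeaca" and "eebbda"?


LCS of "cdeaca" and "eebbda"
DP table:
           e    e    b    b    d    a
      0    0    0    0    0    0    0
  c   0    0    0    0    0    0    0
  d   0    0    0    0    0    1    1
  e   0    1    1    1    1    1    1
  a   0    1    1    1    1    1    2
  c   0    1    1    1    1    1    2
  a   0    1    1    1    1    1    2
LCS length = dp[6][6] = 2

2


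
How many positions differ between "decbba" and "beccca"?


Comparing "decbba" and "beccca" position by position:
  Position 0: 'd' vs 'b' => DIFFER
  Position 1: 'e' vs 'e' => same
  Position 2: 'c' vs 'c' => same
  Position 3: 'b' vs 'c' => DIFFER
  Position 4: 'b' vs 'c' => DIFFER
  Position 5: 'a' vs 'a' => same
Positions that differ: 3

3


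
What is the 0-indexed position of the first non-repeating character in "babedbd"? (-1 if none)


Input: babedbd
Character frequencies:
  'a': 1
  'b': 3
  'd': 2
  'e': 1
Scanning left to right for freq == 1:
  Position 0 ('b'): freq=3, skip
  Position 1 ('a'): unique! => answer = 1

1


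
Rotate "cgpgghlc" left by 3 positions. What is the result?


Input: "cgpgghlc", rotate left by 3
First 3 characters: "cgp"
Remaining characters: "gghlc"
Concatenate remaining + first: "gghlc" + "cgp" = "gghlccgp"

gghlccgp


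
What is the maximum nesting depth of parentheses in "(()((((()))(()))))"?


Input: "(()((((()))(()))))"
Tracking depth:
  Position 0 '(': depth becomes 1
  Position 1 '(': depth becomes 2
  Position 2 ')': depth becomes 1
  Position 3 '(': depth becomes 2
  Position 4 '(': depth becomes 3
  Position 5 '(': depth becomes 4
  Position 6 '(': depth becomes 5
  Position 7 '(': depth becomes 6
  Position 8 ')': depth becomes 5
  Position 9 ')': depth becomes 4
  Position 10 ')': depth becomes 3
  Position 11 '(': depth becomes 4
  Position 12 '(': depth becomes 5
  Position 13 ')': depth becomes 4
  Position 14 ')': depth becomes 3
  Position 15 ')': depth becomes 2
  Position 16 ')': depth becomes 1
  Position 17 ')': depth becomes 0
Maximum depth reached: 6

6


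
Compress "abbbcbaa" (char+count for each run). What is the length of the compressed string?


Input: abbbcbaa
Runs:
  'a' x 1 => "a1"
  'b' x 3 => "b3"
  'c' x 1 => "c1"
  'b' x 1 => "b1"
  'a' x 2 => "a2"
Compressed: "a1b3c1b1a2"
Compressed length: 10

10


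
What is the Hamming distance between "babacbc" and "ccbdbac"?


Comparing "babacbc" and "ccbdbac" position by position:
  Position 0: 'b' vs 'c' => differ
  Position 1: 'a' vs 'c' => differ
  Position 2: 'b' vs 'b' => same
  Position 3: 'a' vs 'd' => differ
  Position 4: 'c' vs 'b' => differ
  Position 5: 'b' vs 'a' => differ
  Position 6: 'c' vs 'c' => same
Total differences (Hamming distance): 5

5


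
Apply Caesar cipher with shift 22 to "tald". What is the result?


Caesar cipher: shift "tald" by 22
  't' (pos 19) + 22 = pos 15 = 'p'
  'a' (pos 0) + 22 = pos 22 = 'w'
  'l' (pos 11) + 22 = pos 7 = 'h'
  'd' (pos 3) + 22 = pos 25 = 'z'
Result: pwhz

pwhz


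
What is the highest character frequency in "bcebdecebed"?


Input: bcebdecebed
Character counts:
  'b': 3
  'c': 2
  'd': 2
  'e': 4
Maximum frequency: 4

4


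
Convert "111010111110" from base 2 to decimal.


Input: "111010111110" in base 2
Positional expansion:
  Digit '1' (value 1) x 2^11 = 2048
  Digit '1' (value 1) x 2^10 = 1024
  Digit '1' (value 1) x 2^9 = 512
  Digit '0' (value 0) x 2^8 = 0
  Digit '1' (value 1) x 2^7 = 128
  Digit '0' (value 0) x 2^6 = 0
  Digit '1' (value 1) x 2^5 = 32
  Digit '1' (value 1) x 2^4 = 16
  Digit '1' (value 1) x 2^3 = 8
  Digit '1' (value 1) x 2^2 = 4
  Digit '1' (value 1) x 2^1 = 2
  Digit '0' (value 0) x 2^0 = 0
Sum = 3774

3774


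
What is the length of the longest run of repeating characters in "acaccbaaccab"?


Input: "acaccbaaccab"
Scanning for longest run:
  Position 1 ('c'): new char, reset run to 1
  Position 2 ('a'): new char, reset run to 1
  Position 3 ('c'): new char, reset run to 1
  Position 4 ('c'): continues run of 'c', length=2
  Position 5 ('b'): new char, reset run to 1
  Position 6 ('a'): new char, reset run to 1
  Position 7 ('a'): continues run of 'a', length=2
  Position 8 ('c'): new char, reset run to 1
  Position 9 ('c'): continues run of 'c', length=2
  Position 10 ('a'): new char, reset run to 1
  Position 11 ('b'): new char, reset run to 1
Longest run: 'c' with length 2

2


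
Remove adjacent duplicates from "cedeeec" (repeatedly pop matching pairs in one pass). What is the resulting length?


Input: cedeeec
Stack-based adjacent duplicate removal:
  Read 'c': push. Stack: c
  Read 'e': push. Stack: ce
  Read 'd': push. Stack: ced
  Read 'e': push. Stack: cede
  Read 'e': matches stack top 'e' => pop. Stack: ced
  Read 'e': push. Stack: cede
  Read 'c': push. Stack: cedec
Final stack: "cedec" (length 5)

5


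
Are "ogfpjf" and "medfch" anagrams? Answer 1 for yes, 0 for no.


Strings: "ogfpjf", "medfch"
Sorted first:  ffgjop
Sorted second: cdefhm
Differ at position 0: 'f' vs 'c' => not anagrams

0


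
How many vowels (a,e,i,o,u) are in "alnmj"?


Input: alnmj
Checking each character:
  'a' at position 0: vowel (running total: 1)
  'l' at position 1: consonant
  'n' at position 2: consonant
  'm' at position 3: consonant
  'j' at position 4: consonant
Total vowels: 1

1


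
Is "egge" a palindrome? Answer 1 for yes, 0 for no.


Input: egge
Reversed: egge
  Compare pos 0 ('e') with pos 3 ('e'): match
  Compare pos 1 ('g') with pos 2 ('g'): match
Result: palindrome

1


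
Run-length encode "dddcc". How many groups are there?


Input: dddcc
Scanning for consecutive runs:
  Group 1: 'd' x 3 (positions 0-2)
  Group 2: 'c' x 2 (positions 3-4)
Total groups: 2

2


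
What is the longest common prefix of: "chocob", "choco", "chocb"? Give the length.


Words: chocob, choco, chocb
  Position 0: all 'c' => match
  Position 1: all 'h' => match
  Position 2: all 'o' => match
  Position 3: all 'c' => match
  Position 4: ('o', 'o', 'b') => mismatch, stop
LCP = "choc" (length 4)

4


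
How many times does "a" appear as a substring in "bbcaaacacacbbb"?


Searching for "a" in "bbcaaacacacbbb"
Scanning each position:
  Position 0: "b" => no
  Position 1: "b" => no
  Position 2: "c" => no
  Position 3: "a" => MATCH
  Position 4: "a" => MATCH
  Position 5: "a" => MATCH
  Position 6: "c" => no
  Position 7: "a" => MATCH
  Position 8: "c" => no
  Position 9: "a" => MATCH
  Position 10: "c" => no
  Position 11: "b" => no
  Position 12: "b" => no
  Position 13: "b" => no
Total occurrences: 5

5


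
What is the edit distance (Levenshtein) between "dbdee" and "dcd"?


Computing edit distance: "dbdee" -> "dcd"
DP table:
           d    c    d
      0    1    2    3
  d   1    0    1    2
  b   2    1    1    2
  d   3    2    2    1
  e   4    3    3    2
  e   5    4    4    3
Edit distance = dp[5][3] = 3

3


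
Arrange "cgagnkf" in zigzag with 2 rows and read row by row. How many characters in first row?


Zigzag "cgagnkf" into 2 rows:
Placing characters:
  'c' => row 0
  'g' => row 1
  'a' => row 0
  'g' => row 1
  'n' => row 0
  'k' => row 1
  'f' => row 0
Rows:
  Row 0: "canf"
  Row 1: "ggk"
First row length: 4

4


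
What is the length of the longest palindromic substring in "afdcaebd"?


Input: "afdcaebd"
Checking substrings for palindromes:
  No multi-char palindromic substrings found
Longest palindromic substring: "a" with length 1

1


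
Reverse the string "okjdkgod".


Input: okjdkgod
Reading characters right to left:
  Position 7: 'd'
  Position 6: 'o'
  Position 5: 'g'
  Position 4: 'k'
  Position 3: 'd'
  Position 2: 'j'
  Position 1: 'k'
  Position 0: 'o'
Reversed: dogkdjko

dogkdjko


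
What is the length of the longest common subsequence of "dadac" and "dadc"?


LCS of "dadac" and "dadc"
DP table:
           d    a    d    c
      0    0    0    0    0
  d   0    1    1    1    1
  a   0    1    2    2    2
  d   0    1    2    3    3
  a   0    1    2    3    3
  c   0    1    2    3    4
LCS length = dp[5][4] = 4

4


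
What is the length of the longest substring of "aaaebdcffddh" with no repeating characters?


Input: "aaaebdcffddh"
Sliding window (track last position of each char):
  Position 0 ('a'): window [0,0] length 1 -- new best
  Position 1 ('a'): repeat (last at 0), move window start to 1
  Position 1 ('a'): window [1,1] length 1
  Position 2 ('a'): repeat (last at 1), move window start to 2
  Position 2 ('a'): window [2,2] length 1
  Position 3 ('e'): window [2,3] length 2 -- new best
  Position 4 ('b'): window [2,4] length 3 -- new best
  Position 5 ('d'): window [2,5] length 4 -- new best
  Position 6 ('c'): window [2,6] length 5 -- new best
  Position 7 ('f'): window [2,7] length 6 -- new best
  Position 8 ('f'): repeat (last at 7), move window start to 8
  Position 8 ('f'): window [8,8] length 1
  Position 9 ('d'): window [8,9] length 2
  Position 10 ('d'): repeat (last at 9), move window start to 10
  Position 10 ('d'): window [10,10] length 1
  Position 11 ('h'): window [10,11] length 2
Longest substring with no repeats: "aebdcf" with length 6

6


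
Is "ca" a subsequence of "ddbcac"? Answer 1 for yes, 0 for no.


Check if "ca" is a subsequence of "ddbcac"
Greedy scan:
  Position 0 ('d'): no match needed
  Position 1 ('d'): no match needed
  Position 2 ('b'): no match needed
  Position 3 ('c'): matches sub[0] = 'c'
  Position 4 ('a'): matches sub[1] = 'a'
  Position 5 ('c'): no match needed
All 2 characters matched => is a subsequence

1


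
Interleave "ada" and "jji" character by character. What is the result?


Interleaving "ada" and "jji":
  Position 0: 'a' from first, 'j' from second => "aj"
  Position 1: 'd' from first, 'j' from second => "dj"
  Position 2: 'a' from first, 'i' from second => "ai"
Result: ajdjai

ajdjai


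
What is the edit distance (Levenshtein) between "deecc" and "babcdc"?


Computing edit distance: "deecc" -> "babcdc"
DP table:
           b    a    b    c    d    c
      0    1    2    3    4    5    6
  d   1    1    2    3    4    4    5
  e   2    2    2    3    4    5    5
  e   3    3    3    3    4    5    6
  c   4    4    4    4    3    4    5
  c   5    5    5    5    4    4    4
Edit distance = dp[5][6] = 4

4


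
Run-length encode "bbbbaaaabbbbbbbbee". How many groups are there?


Input: bbbbaaaabbbbbbbbee
Scanning for consecutive runs:
  Group 1: 'b' x 4 (positions 0-3)
  Group 2: 'a' x 4 (positions 4-7)
  Group 3: 'b' x 8 (positions 8-15)
  Group 4: 'e' x 2 (positions 16-17)
Total groups: 4

4


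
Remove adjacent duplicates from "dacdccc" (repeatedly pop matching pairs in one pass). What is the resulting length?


Input: dacdccc
Stack-based adjacent duplicate removal:
  Read 'd': push. Stack: d
  Read 'a': push. Stack: da
  Read 'c': push. Stack: dac
  Read 'd': push. Stack: dacd
  Read 'c': push. Stack: dacdc
  Read 'c': matches stack top 'c' => pop. Stack: dacd
  Read 'c': push. Stack: dacdc
Final stack: "dacdc" (length 5)

5


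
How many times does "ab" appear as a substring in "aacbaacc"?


Searching for "ab" in "aacbaacc"
Scanning each position:
  Position 0: "aa" => no
  Position 1: "ac" => no
  Position 2: "cb" => no
  Position 3: "ba" => no
  Position 4: "aa" => no
  Position 5: "ac" => no
  Position 6: "cc" => no
Total occurrences: 0

0


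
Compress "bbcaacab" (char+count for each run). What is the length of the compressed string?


Input: bbcaacab
Runs:
  'b' x 2 => "b2"
  'c' x 1 => "c1"
  'a' x 2 => "a2"
  'c' x 1 => "c1"
  'a' x 1 => "a1"
  'b' x 1 => "b1"
Compressed: "b2c1a2c1a1b1"
Compressed length: 12

12


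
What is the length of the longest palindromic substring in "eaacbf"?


Input: "eaacbf"
Checking substrings for palindromes:
  [1:3] "aa" (len 2) => palindrome
Longest palindromic substring: "aa" with length 2

2


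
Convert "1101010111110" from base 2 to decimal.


Input: "1101010111110" in base 2
Positional expansion:
  Digit '1' (value 1) x 2^12 = 4096
  Digit '1' (value 1) x 2^11 = 2048
  Digit '0' (value 0) x 2^10 = 0
  Digit '1' (value 1) x 2^9 = 512
  Digit '0' (value 0) x 2^8 = 0
  Digit '1' (value 1) x 2^7 = 128
  Digit '0' (value 0) x 2^6 = 0
  Digit '1' (value 1) x 2^5 = 32
  Digit '1' (value 1) x 2^4 = 16
  Digit '1' (value 1) x 2^3 = 8
  Digit '1' (value 1) x 2^2 = 4
  Digit '1' (value 1) x 2^1 = 2
  Digit '0' (value 0) x 2^0 = 0
Sum = 6846

6846


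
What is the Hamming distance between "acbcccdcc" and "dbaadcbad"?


Comparing "acbcccdcc" and "dbaadcbad" position by position:
  Position 0: 'a' vs 'd' => differ
  Position 1: 'c' vs 'b' => differ
  Position 2: 'b' vs 'a' => differ
  Position 3: 'c' vs 'a' => differ
  Position 4: 'c' vs 'd' => differ
  Position 5: 'c' vs 'c' => same
  Position 6: 'd' vs 'b' => differ
  Position 7: 'c' vs 'a' => differ
  Position 8: 'c' vs 'd' => differ
Total differences (Hamming distance): 8

8


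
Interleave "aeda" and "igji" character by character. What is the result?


Interleaving "aeda" and "igji":
  Position 0: 'a' from first, 'i' from second => "ai"
  Position 1: 'e' from first, 'g' from second => "eg"
  Position 2: 'd' from first, 'j' from second => "dj"
  Position 3: 'a' from first, 'i' from second => "ai"
Result: aiegdjai

aiegdjai


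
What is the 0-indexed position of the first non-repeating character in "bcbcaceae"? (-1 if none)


Input: bcbcaceae
Character frequencies:
  'a': 2
  'b': 2
  'c': 3
  'e': 2
Scanning left to right for freq == 1:
  Position 0 ('b'): freq=2, skip
  Position 1 ('c'): freq=3, skip
  Position 2 ('b'): freq=2, skip
  Position 3 ('c'): freq=3, skip
  Position 4 ('a'): freq=2, skip
  Position 5 ('c'): freq=3, skip
  Position 6 ('e'): freq=2, skip
  Position 7 ('a'): freq=2, skip
  Position 8 ('e'): freq=2, skip
  No unique character found => answer = -1

-1


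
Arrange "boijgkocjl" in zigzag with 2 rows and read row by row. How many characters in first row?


Zigzag "boijgkocjl" into 2 rows:
Placing characters:
  'b' => row 0
  'o' => row 1
  'i' => row 0
  'j' => row 1
  'g' => row 0
  'k' => row 1
  'o' => row 0
  'c' => row 1
  'j' => row 0
  'l' => row 1
Rows:
  Row 0: "bigoj"
  Row 1: "ojkcl"
First row length: 5

5


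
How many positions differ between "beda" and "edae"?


Comparing "beda" and "edae" position by position:
  Position 0: 'b' vs 'e' => DIFFER
  Position 1: 'e' vs 'd' => DIFFER
  Position 2: 'd' vs 'a' => DIFFER
  Position 3: 'a' vs 'e' => DIFFER
Positions that differ: 4

4


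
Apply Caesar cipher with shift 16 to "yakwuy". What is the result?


Caesar cipher: shift "yakwuy" by 16
  'y' (pos 24) + 16 = pos 14 = 'o'
  'a' (pos 0) + 16 = pos 16 = 'q'
  'k' (pos 10) + 16 = pos 0 = 'a'
  'w' (pos 22) + 16 = pos 12 = 'm'
  'u' (pos 20) + 16 = pos 10 = 'k'
  'y' (pos 24) + 16 = pos 14 = 'o'
Result: oqamko

oqamko


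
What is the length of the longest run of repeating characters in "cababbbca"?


Input: "cababbbca"
Scanning for longest run:
  Position 1 ('a'): new char, reset run to 1
  Position 2 ('b'): new char, reset run to 1
  Position 3 ('a'): new char, reset run to 1
  Position 4 ('b'): new char, reset run to 1
  Position 5 ('b'): continues run of 'b', length=2
  Position 6 ('b'): continues run of 'b', length=3
  Position 7 ('c'): new char, reset run to 1
  Position 8 ('a'): new char, reset run to 1
Longest run: 'b' with length 3

3


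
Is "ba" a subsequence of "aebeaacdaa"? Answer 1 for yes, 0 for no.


Check if "ba" is a subsequence of "aebeaacdaa"
Greedy scan:
  Position 0 ('a'): no match needed
  Position 1 ('e'): no match needed
  Position 2 ('b'): matches sub[0] = 'b'
  Position 3 ('e'): no match needed
  Position 4 ('a'): matches sub[1] = 'a'
  Position 5 ('a'): no match needed
  Position 6 ('c'): no match needed
  Position 7 ('d'): no match needed
  Position 8 ('a'): no match needed
  Position 9 ('a'): no match needed
All 2 characters matched => is a subsequence

1


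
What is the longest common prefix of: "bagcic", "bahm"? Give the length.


Words: bagcic, bahm
  Position 0: all 'b' => match
  Position 1: all 'a' => match
  Position 2: ('g', 'h') => mismatch, stop
LCP = "ba" (length 2)

2


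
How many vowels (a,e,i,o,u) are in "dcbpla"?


Input: dcbpla
Checking each character:
  'd' at position 0: consonant
  'c' at position 1: consonant
  'b' at position 2: consonant
  'p' at position 3: consonant
  'l' at position 4: consonant
  'a' at position 5: vowel (running total: 1)
Total vowels: 1

1


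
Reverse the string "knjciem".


Input: knjciem
Reading characters right to left:
  Position 6: 'm'
  Position 5: 'e'
  Position 4: 'i'
  Position 3: 'c'
  Position 2: 'j'
  Position 1: 'n'
  Position 0: 'k'
Reversed: meicjnk

meicjnk


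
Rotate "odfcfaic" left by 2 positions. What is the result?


Input: "odfcfaic", rotate left by 2
First 2 characters: "od"
Remaining characters: "fcfaic"
Concatenate remaining + first: "fcfaic" + "od" = "fcfaicod"

fcfaicod


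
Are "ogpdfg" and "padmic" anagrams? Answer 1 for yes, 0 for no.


Strings: "ogpdfg", "padmic"
Sorted first:  dfggop
Sorted second: acdimp
Differ at position 0: 'd' vs 'a' => not anagrams

0


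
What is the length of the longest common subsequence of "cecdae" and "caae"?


LCS of "cecdae" and "caae"
DP table:
           c    a    a    e
      0    0    0    0    0
  c   0    1    1    1    1
  e   0    1    1    1    2
  c   0    1    1    1    2
  d   0    1    1    1    2
  a   0    1    2    2    2
  e   0    1    2    2    3
LCS length = dp[6][4] = 3

3
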